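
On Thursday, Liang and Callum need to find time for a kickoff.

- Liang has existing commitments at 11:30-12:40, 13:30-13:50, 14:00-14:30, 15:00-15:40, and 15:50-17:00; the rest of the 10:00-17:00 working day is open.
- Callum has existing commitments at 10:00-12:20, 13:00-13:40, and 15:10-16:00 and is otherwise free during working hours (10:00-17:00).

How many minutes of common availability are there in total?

60 minutes

Liang free within 10:00–17:00: 10:00–11:30, 12:40–13:30, 13:50–14:00, 14:30–15:00, 15:40–15:50.
Callum free within 10:00–17:00: 12:20–13:00, 13:40–15:10, 16:00–17:00.
Liang ∩ Callum: 12:40–13:00, 13:50–14:00, 14:30–15:00.
Total common minutes: 20 + 10 + 30 = 60.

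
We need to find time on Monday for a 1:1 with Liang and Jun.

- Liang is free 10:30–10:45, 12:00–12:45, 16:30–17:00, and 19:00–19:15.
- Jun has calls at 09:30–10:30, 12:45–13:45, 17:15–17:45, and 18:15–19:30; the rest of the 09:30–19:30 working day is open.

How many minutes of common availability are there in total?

Jun free within 09:30–19:30: 10:30–12:45, 13:45–17:15, 17:45–18:15.
Liang ∩ Jun: 10:30–10:45, 12:00–12:45, 16:30–17:00.
Total common minutes: 15 + 45 + 30 = 90.

90 minutes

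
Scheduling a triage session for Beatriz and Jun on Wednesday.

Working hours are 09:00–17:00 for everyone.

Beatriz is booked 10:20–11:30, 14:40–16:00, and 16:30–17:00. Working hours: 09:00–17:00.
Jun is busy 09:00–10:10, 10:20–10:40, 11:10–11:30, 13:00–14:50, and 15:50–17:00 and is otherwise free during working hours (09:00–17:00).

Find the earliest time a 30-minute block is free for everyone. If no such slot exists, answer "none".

Beatriz free within 09:00–17:00: 09:00–10:20, 11:30–14:40, 16:00–16:30.
Jun free within 09:00–17:00: 10:10–10:20, 10:40–11:10, 11:30–13:00, 14:50–15:50.
Beatriz ∩ Jun: 10:10–10:20, 11:30–13:00.
Windows ≥ 30 min: 11:30–13:00.
Earliest such window starts at 11:30.

11:30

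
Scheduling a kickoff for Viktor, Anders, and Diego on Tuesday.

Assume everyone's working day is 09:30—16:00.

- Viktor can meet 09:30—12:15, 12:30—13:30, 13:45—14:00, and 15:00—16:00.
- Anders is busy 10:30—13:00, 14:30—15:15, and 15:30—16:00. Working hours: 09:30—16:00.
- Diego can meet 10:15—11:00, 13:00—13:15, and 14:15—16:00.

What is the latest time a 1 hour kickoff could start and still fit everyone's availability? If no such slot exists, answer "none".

Anders free within 09:30–16:00: 09:30–10:30, 13:00–14:30, 15:15–15:30.
Viktor ∩ Anders: 09:30–10:30, 13:00–13:30, 13:45–14:00, 15:15–15:30.
Viktor ∩ Anders ∩ Diego: 10:15–10:30, 13:00–13:15, 15:15–15:30.
Windows ≥ 60 min: (none).

none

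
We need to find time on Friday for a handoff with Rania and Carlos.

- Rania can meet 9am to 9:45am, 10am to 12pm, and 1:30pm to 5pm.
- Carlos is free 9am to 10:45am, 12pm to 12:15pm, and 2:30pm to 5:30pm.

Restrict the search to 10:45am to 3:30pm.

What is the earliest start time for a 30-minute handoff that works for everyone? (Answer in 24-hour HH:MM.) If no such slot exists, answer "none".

Rania ∩ Carlos: 09:00–09:45, 10:00–10:45, 14:30–17:00.
Restricted to 10:45–15:30: 14:30–15:30.
Windows ≥ 30 min: 14:30–15:30.
Earliest such window starts at 14:30.

14:30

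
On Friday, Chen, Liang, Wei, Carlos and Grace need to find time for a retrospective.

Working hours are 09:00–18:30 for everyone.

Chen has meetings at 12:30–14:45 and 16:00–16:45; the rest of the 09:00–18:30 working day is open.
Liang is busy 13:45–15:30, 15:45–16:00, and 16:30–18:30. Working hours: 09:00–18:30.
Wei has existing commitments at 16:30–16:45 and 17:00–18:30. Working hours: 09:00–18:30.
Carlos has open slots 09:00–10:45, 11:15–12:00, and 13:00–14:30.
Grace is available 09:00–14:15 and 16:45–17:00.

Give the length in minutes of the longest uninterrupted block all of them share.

105 minutes

Chen free within 09:00–18:30: 09:00–12:30, 14:45–16:00, 16:45–18:30.
Liang free within 09:00–18:30: 09:00–13:45, 15:30–15:45, 16:00–16:30.
Wei free within 09:00–18:30: 09:00–16:30, 16:45–17:00.
Chen ∩ Liang: 09:00–12:30, 15:30–15:45.
Chen ∩ Liang ∩ Wei: 09:00–12:30, 15:30–15:45.
Chen ∩ Liang ∩ Wei ∩ Carlos: 09:00–10:45, 11:15–12:00.
Chen ∩ Liang ∩ Wei ∩ Carlos ∩ Grace: 09:00–10:45, 11:15–12:00.
Common window lengths: 105, 45 min; longest is 105.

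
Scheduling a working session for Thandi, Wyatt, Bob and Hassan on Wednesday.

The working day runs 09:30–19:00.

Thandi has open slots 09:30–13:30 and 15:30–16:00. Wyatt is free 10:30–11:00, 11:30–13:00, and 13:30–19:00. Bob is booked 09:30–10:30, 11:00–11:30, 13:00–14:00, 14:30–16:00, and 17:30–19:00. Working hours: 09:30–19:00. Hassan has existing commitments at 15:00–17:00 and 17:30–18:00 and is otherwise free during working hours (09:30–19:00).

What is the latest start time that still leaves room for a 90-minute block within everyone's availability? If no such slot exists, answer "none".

Bob free within 09:30–19:00: 10:30–11:00, 11:30–13:00, 14:00–14:30, 16:00–17:30.
Hassan free within 09:30–19:00: 09:30–15:00, 17:00–17:30, 18:00–19:00.
Thandi ∩ Wyatt: 10:30–11:00, 11:30–13:00, 15:30–16:00.
Thandi ∩ Wyatt ∩ Bob: 10:30–11:00, 11:30–13:00.
Thandi ∩ Wyatt ∩ Bob ∩ Hassan: 10:30–11:00, 11:30–13:00.
Windows ≥ 90 min: 11:30–13:00.
Latest start in the last window 11:30–13:00 is 13:00 − 90 min = 11:30.

11:30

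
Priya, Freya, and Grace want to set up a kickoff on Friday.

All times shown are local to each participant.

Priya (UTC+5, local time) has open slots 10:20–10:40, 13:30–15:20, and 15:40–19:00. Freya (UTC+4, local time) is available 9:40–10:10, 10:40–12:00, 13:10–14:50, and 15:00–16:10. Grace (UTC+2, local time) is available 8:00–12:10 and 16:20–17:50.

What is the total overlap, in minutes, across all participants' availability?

Priya → UTC: 05:20–05:40, 08:30–10:20, 10:40–14:00.
Freya → UTC: 05:40–06:10, 06:40–08:00, 09:10–10:50, 11:00–12:10.
Grace → UTC: 06:00–10:10, 14:20–15:50.
Priya ∩ Freya: 09:10–10:20, 10:40–10:50, 11:00–12:10.
Priya ∩ Freya ∩ Grace: 09:10–10:10.
Total common minutes: 60.

60 minutes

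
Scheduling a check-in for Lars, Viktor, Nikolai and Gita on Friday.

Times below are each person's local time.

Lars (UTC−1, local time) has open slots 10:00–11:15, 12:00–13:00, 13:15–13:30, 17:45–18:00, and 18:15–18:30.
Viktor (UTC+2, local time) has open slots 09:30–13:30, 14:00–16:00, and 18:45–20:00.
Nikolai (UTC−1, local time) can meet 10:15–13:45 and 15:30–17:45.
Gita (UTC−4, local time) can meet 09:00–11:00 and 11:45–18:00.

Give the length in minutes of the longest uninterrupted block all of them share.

Lars → UTC: 11:00–12:15, 13:00–14:00, 14:15–14:30, 18:45–19:00, 19:15–19:30.
Viktor → UTC: 07:30–11:30, 12:00–14:00, 16:45–18:00.
Nikolai → UTC: 11:15–14:45, 16:30–18:45.
Gita → UTC: 13:00–15:00, 15:45–22:00.
Lars ∩ Viktor: 11:00–11:30, 12:00–12:15, 13:00–14:00.
Lars ∩ Viktor ∩ Nikolai: 11:15–11:30, 12:00–12:15, 13:00–14:00.
Lars ∩ Viktor ∩ Nikolai ∩ Gita: 13:00–14:00.
Single common window of 60 minutes.

60 minutes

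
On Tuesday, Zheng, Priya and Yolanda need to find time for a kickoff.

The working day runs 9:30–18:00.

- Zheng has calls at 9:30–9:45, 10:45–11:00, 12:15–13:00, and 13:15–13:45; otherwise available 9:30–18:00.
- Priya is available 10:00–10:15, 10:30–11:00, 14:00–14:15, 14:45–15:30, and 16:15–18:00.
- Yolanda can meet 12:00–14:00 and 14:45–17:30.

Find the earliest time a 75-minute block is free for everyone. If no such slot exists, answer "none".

Zheng free within 09:30–18:00: 09:45–10:45, 11:00–12:15, 13:00–13:15, 13:45–18:00.
Zheng ∩ Priya: 10:00–10:15, 10:30–10:45, 14:00–14:15, 14:45–15:30, 16:15–18:00.
Zheng ∩ Priya ∩ Yolanda: 14:45–15:30, 16:15–17:30.
Windows ≥ 75 min: 16:15–17:30.
Earliest such window starts at 16:15.

16:15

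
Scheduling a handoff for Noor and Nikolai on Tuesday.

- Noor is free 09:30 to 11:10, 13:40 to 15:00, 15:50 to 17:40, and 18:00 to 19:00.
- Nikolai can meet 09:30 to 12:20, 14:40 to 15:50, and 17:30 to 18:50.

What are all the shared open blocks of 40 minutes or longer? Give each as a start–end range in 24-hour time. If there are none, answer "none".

09:30–11:10, 18:00–18:50

Noor ∩ Nikolai: 09:30–11:10, 14:40–15:00, 17:30–17:40, 18:00–18:50.
Windows ≥ 40 min: 09:30–11:10, 18:00–18:50.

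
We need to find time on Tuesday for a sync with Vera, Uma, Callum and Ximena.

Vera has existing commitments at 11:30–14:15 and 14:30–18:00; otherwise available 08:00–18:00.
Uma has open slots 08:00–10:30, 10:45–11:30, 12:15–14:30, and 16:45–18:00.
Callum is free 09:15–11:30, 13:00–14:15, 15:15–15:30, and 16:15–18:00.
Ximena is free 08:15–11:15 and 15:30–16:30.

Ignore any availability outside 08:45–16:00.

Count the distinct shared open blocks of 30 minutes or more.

2

Vera free within 08:00–18:00: 08:00–11:30, 14:15–14:30.
Vera ∩ Uma: 08:00–10:30, 10:45–11:30, 14:15–14:30.
Vera ∩ Uma ∩ Callum: 09:15–10:30, 10:45–11:30.
Vera ∩ Uma ∩ Callum ∩ Ximena: 09:15–10:30, 10:45–11:15.
Restricted to 08:45–16:00: 09:15–10:30, 10:45–11:15.
Windows ≥ 30 min: 09:15–10:30, 10:45–11:15.
That's 2 windows.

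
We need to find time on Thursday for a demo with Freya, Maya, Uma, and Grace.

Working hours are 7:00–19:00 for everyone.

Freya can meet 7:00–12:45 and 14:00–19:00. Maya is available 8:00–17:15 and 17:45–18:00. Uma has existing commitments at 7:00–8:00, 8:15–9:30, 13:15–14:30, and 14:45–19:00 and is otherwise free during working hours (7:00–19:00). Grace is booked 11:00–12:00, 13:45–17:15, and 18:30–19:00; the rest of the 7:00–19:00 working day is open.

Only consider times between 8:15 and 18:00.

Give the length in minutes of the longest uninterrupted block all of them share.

90 minutes

Uma free within 07:00–19:00: 08:00–08:15, 09:30–13:15, 14:30–14:45.
Grace free within 07:00–19:00: 07:00–11:00, 12:00–13:45, 17:15–18:30.
Freya ∩ Maya: 08:00–12:45, 14:00–17:15, 17:45–18:00.
Freya ∩ Maya ∩ Uma: 08:00–08:15, 09:30–12:45, 14:30–14:45.
Freya ∩ Maya ∩ Uma ∩ Grace: 08:00–08:15, 09:30–11:00, 12:00–12:45.
Restricted to 08:15–18:00: 09:30–11:00, 12:00–12:45.
Common window lengths: 90, 45 min; longest is 90.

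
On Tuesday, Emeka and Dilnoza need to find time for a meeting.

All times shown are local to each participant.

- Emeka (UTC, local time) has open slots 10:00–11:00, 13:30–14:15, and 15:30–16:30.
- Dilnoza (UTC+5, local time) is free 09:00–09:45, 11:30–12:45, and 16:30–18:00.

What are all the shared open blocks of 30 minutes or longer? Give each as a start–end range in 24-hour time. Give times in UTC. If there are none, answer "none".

Emeka → UTC: 10:00–11:00, 13:30–14:15, 15:30–16:30.
Dilnoza → UTC: 04:00–04:45, 06:30–07:45, 11:30–13:00.
Emeka ∩ Dilnoza: (none).
Windows ≥ 30 min: (none).

none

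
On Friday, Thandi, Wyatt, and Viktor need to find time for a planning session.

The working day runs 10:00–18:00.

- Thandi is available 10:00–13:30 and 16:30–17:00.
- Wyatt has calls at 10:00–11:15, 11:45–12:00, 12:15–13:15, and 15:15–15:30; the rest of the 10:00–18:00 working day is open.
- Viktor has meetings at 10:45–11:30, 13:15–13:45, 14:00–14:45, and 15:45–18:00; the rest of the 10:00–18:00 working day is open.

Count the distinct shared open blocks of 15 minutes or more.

Wyatt free within 10:00–18:00: 11:15–11:45, 12:00–12:15, 13:15–15:15, 15:30–18:00.
Viktor free within 10:00–18:00: 10:00–10:45, 11:30–13:15, 13:45–14:00, 14:45–15:45.
Thandi ∩ Wyatt: 11:15–11:45, 12:00–12:15, 13:15–13:30, 16:30–17:00.
Thandi ∩ Wyatt ∩ Viktor: 11:30–11:45, 12:00–12:15.
Windows ≥ 15 min: 11:30–11:45, 12:00–12:15.
That's 2 windows.

2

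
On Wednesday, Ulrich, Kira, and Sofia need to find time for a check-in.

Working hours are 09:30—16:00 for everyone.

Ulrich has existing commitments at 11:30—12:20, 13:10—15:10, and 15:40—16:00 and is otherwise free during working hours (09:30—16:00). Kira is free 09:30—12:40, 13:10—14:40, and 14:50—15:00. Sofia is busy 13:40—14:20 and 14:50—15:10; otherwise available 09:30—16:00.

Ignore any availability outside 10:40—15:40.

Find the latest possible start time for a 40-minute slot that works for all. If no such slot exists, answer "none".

Ulrich free within 09:30–16:00: 09:30–11:30, 12:20–13:10, 15:10–15:40.
Sofia free within 09:30–16:00: 09:30–13:40, 14:20–14:50, 15:10–16:00.
Ulrich ∩ Kira: 09:30–11:30, 12:20–12:40.
Ulrich ∩ Kira ∩ Sofia: 09:30–11:30, 12:20–12:40.
Restricted to 10:40–15:40: 10:40–11:30, 12:20–12:40.
Windows ≥ 40 min: 10:40–11:30.
Latest start in the last window 10:40–11:30 is 11:30 − 40 min = 10:50.

10:50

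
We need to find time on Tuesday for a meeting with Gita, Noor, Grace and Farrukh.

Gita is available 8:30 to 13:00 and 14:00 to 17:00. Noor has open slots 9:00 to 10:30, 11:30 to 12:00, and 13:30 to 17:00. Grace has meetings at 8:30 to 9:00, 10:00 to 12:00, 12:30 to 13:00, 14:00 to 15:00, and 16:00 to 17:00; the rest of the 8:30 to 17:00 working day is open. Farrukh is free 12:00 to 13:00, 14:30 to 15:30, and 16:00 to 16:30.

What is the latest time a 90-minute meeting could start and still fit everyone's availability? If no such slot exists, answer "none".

none

Grace free within 08:30–17:00: 09:00–10:00, 12:00–12:30, 13:00–14:00, 15:00–16:00.
Gita ∩ Noor: 09:00–10:30, 11:30–12:00, 14:00–17:00.
Gita ∩ Noor ∩ Grace: 09:00–10:00, 15:00–16:00.
Gita ∩ Noor ∩ Grace ∩ Farrukh: 15:00–15:30.
Windows ≥ 90 min: (none).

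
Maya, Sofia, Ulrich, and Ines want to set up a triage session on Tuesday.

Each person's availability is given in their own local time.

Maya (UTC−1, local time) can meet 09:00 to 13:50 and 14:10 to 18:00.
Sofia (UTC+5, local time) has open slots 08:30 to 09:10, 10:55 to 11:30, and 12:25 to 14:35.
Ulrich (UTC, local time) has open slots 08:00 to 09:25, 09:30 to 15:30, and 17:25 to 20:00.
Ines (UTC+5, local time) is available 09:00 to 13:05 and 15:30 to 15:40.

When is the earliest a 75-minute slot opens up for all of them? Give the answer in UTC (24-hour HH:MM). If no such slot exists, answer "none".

none

Maya → UTC: 10:00–14:50, 15:10–19:00.
Sofia → UTC: 03:30–04:10, 05:55–06:30, 07:25–09:35.
Ulrich → UTC: 08:00–09:25, 09:30–15:30, 17:25–20:00.
Ines → UTC: 04:00–08:05, 10:30–10:40.
Maya ∩ Sofia: (none).
Maya ∩ Sofia ∩ Ulrich: (none).
Maya ∩ Sofia ∩ Ulrich ∩ Ines: (none).
Windows ≥ 75 min: (none).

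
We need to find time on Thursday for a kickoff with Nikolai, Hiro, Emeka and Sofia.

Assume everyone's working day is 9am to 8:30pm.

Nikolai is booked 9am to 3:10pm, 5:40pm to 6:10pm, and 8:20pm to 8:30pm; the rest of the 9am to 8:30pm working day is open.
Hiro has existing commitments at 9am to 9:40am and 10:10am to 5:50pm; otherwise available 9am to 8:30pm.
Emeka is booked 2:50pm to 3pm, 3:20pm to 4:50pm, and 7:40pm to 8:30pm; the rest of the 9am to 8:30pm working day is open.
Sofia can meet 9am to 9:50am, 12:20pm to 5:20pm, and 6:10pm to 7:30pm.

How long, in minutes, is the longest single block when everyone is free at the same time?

Nikolai free within 09:00–20:30: 15:10–17:40, 18:10–20:20.
Hiro free within 09:00–20:30: 09:40–10:10, 17:50–20:30.
Emeka free within 09:00–20:30: 09:00–14:50, 15:00–15:20, 16:50–19:40.
Nikolai ∩ Hiro: 18:10–20:20.
Nikolai ∩ Hiro ∩ Emeka: 18:10–19:40.
Nikolai ∩ Hiro ∩ Emeka ∩ Sofia: 18:10–19:30.
Single common window of 80 minutes.

80 minutes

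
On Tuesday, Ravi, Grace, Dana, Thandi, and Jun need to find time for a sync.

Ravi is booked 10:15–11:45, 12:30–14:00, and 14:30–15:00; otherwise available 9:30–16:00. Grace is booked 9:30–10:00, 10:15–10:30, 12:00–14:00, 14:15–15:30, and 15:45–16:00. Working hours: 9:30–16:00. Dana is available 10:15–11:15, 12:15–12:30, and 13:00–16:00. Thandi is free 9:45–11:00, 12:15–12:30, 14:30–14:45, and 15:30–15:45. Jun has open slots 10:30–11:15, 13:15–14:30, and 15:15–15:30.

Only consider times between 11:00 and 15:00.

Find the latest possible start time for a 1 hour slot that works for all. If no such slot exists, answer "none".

Ravi free within 09:30–16:00: 09:30–10:15, 11:45–12:30, 14:00–14:30, 15:00–16:00.
Grace free within 09:30–16:00: 10:00–10:15, 10:30–12:00, 14:00–14:15, 15:30–15:45.
Ravi ∩ Grace: 10:00–10:15, 11:45–12:00, 14:00–14:15, 15:30–15:45.
Ravi ∩ Grace ∩ Dana: 14:00–14:15, 15:30–15:45.
Ravi ∩ Grace ∩ Dana ∩ Thandi: 15:30–15:45.
Ravi ∩ Grace ∩ Dana ∩ Thandi ∩ Jun: (none).
Restricted to 11:00–15:00: (none).
Windows ≥ 60 min: (none).

none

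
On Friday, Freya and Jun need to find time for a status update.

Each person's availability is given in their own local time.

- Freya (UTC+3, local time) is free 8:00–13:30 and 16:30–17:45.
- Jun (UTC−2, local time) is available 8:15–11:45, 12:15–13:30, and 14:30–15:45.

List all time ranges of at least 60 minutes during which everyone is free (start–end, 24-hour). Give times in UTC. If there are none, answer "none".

Freya → UTC: 05:00–10:30, 13:30–14:45.
Jun → UTC: 10:15–13:45, 14:15–15:30, 16:30–17:45.
Freya ∩ Jun: 10:15–10:30, 13:30–13:45, 14:15–14:45.
Windows ≥ 60 min: (none).

none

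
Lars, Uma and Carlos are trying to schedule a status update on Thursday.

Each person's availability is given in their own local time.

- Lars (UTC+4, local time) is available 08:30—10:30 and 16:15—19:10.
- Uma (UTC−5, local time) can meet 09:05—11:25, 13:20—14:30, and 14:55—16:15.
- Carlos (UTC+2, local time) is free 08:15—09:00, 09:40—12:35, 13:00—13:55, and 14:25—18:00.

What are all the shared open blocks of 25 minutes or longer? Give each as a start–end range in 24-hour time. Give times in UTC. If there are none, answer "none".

14:05–15:10

Lars → UTC: 04:30–06:30, 12:15–15:10.
Uma → UTC: 14:05–16:25, 18:20–19:30, 19:55–21:15.
Carlos → UTC: 06:15–07:00, 07:40–10:35, 11:00–11:55, 12:25–16:00.
Lars ∩ Uma: 14:05–15:10.
Lars ∩ Uma ∩ Carlos: 14:05–15:10.
Windows ≥ 25 min: 14:05–15:10.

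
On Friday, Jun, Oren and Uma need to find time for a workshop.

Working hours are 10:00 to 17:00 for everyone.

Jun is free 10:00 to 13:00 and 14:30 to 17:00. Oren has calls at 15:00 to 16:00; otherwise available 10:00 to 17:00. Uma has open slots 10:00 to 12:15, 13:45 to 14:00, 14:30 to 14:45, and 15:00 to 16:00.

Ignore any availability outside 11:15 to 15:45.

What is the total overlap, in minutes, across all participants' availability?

75 minutes

Oren free within 10:00–17:00: 10:00–15:00, 16:00–17:00.
Jun ∩ Oren: 10:00–13:00, 14:30–15:00, 16:00–17:00.
Jun ∩ Oren ∩ Uma: 10:00–12:15, 14:30–14:45.
Restricted to 11:15–15:45: 11:15–12:15, 14:30–14:45.
Total common minutes: 60 + 15 = 75.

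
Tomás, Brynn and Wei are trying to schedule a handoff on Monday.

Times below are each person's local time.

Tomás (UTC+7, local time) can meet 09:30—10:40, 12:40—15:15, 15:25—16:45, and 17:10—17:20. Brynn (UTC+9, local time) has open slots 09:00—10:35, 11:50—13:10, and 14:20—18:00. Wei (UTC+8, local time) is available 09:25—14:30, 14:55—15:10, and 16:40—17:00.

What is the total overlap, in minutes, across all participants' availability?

Tomás → UTC: 02:30–03:40, 05:40–08:15, 08:25–09:45, 10:10–10:20.
Brynn → UTC: 00:00–01:35, 02:50–04:10, 05:20–09:00.
Wei → UTC: 01:25–06:30, 06:55–07:10, 08:40–09:00.
Tomás ∩ Brynn: 02:50–03:40, 05:40–08:15, 08:25–09:00.
Tomás ∩ Brynn ∩ Wei: 02:50–03:40, 05:40–06:30, 06:55–07:10, 08:40–09:00.
Total common minutes: 50 + 50 + 15 + 20 = 135.

135 minutes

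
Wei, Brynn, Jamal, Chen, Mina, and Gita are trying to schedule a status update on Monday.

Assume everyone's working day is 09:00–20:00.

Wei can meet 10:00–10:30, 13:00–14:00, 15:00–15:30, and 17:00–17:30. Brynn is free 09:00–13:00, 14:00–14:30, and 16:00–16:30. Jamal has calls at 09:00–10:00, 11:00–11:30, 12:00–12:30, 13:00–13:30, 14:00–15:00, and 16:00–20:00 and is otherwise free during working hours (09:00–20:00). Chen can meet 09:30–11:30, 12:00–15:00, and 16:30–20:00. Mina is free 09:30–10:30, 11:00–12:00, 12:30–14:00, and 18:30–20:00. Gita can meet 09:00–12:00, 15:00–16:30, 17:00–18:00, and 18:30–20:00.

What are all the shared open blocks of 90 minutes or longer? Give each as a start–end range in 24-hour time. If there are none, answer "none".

Jamal free within 09:00–20:00: 10:00–11:00, 11:30–12:00, 12:30–13:00, 13:30–14:00, 15:00–16:00.
Wei ∩ Brynn: 10:00–10:30.
Wei ∩ Brynn ∩ Jamal: 10:00–10:30.
Wei ∩ Brynn ∩ Jamal ∩ Chen: 10:00–10:30.
Wei ∩ Brynn ∩ Jamal ∩ Chen ∩ Mina: 10:00–10:30.
Wei ∩ Brynn ∩ Jamal ∩ Chen ∩ Mina ∩ Gita: 10:00–10:30.
Windows ≥ 90 min: (none).

none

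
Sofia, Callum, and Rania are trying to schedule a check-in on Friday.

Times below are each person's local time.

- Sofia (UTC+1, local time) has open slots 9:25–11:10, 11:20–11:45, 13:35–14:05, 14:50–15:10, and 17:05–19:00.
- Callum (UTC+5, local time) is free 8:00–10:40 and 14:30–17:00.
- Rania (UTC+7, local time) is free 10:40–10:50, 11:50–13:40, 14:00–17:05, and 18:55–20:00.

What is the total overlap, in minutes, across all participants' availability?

Sofia → UTC: 08:25–10:10, 10:20–10:45, 12:35–13:05, 13:50–14:10, 16:05–18:00.
Callum → UTC: 03:00–05:40, 09:30–12:00.
Rania → UTC: 03:40–03:50, 04:50–06:40, 07:00–10:05, 11:55–13:00.
Sofia ∩ Callum: 09:30–10:10, 10:20–10:45.
Sofia ∩ Callum ∩ Rania: 09:30–10:05.
Total common minutes: 35.

35 minutes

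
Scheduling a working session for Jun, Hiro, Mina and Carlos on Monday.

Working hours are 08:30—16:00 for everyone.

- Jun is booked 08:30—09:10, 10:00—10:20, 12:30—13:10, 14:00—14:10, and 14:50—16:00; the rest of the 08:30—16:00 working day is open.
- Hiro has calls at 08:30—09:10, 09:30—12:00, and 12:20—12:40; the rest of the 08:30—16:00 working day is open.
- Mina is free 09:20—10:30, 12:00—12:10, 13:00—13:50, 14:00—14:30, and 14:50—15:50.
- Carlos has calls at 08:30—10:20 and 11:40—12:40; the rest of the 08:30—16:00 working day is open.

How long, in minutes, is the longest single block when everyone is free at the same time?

Jun free within 08:30–16:00: 09:10–10:00, 10:20–12:30, 13:10–14:00, 14:10–14:50.
Hiro free within 08:30–16:00: 09:10–09:30, 12:00–12:20, 12:40–16:00.
Carlos free within 08:30–16:00: 10:20–11:40, 12:40–16:00.
Jun ∩ Hiro: 09:10–09:30, 12:00–12:20, 13:10–14:00, 14:10–14:50.
Jun ∩ Hiro ∩ Mina: 09:20–09:30, 12:00–12:10, 13:10–13:50, 14:10–14:30.
Jun ∩ Hiro ∩ Mina ∩ Carlos: 13:10–13:50, 14:10–14:30.
Common window lengths: 40, 20 min; longest is 40.

40 minutes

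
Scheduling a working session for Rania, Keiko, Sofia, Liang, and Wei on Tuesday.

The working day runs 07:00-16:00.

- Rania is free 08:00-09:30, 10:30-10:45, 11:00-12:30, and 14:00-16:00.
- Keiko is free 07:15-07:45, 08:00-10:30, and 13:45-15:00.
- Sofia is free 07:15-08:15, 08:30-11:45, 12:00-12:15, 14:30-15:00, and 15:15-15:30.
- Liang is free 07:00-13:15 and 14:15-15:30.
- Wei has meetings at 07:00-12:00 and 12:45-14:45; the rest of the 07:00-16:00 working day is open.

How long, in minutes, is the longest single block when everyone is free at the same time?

Wei free within 07:00–16:00: 12:00–12:45, 14:45–16:00.
Rania ∩ Keiko: 08:00–09:30, 14:00–15:00.
Rania ∩ Keiko ∩ Sofia: 08:00–08:15, 08:30–09:30, 14:30–15:00.
Rania ∩ Keiko ∩ Sofia ∩ Liang: 08:00–08:15, 08:30–09:30, 14:30–15:00.
Rania ∩ Keiko ∩ Sofia ∩ Liang ∩ Wei: 14:45–15:00.
Single common window of 15 minutes.

15 minutes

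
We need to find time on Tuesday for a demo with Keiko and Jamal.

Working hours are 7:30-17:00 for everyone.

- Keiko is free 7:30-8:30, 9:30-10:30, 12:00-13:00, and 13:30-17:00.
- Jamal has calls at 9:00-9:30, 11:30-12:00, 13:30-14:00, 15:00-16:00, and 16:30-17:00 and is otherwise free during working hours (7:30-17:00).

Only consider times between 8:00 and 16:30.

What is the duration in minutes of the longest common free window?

60 minutes

Jamal free within 07:30–17:00: 07:30–09:00, 09:30–11:30, 12:00–13:30, 14:00–15:00, 16:00–16:30.
Keiko ∩ Jamal: 07:30–08:30, 09:30–10:30, 12:00–13:00, 14:00–15:00, 16:00–16:30.
Restricted to 08:00–16:30: 08:00–08:30, 09:30–10:30, 12:00–13:00, 14:00–15:00, 16:00–16:30.
Common window lengths: 30, 60, 60, 60, 30 min; longest is 60.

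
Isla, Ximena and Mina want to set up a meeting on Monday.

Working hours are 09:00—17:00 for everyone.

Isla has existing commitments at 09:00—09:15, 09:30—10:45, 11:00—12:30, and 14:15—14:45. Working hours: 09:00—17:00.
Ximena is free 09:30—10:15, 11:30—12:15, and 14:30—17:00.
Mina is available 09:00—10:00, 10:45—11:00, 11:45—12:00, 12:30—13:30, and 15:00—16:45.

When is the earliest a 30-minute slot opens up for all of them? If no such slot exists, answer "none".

15:00

Isla free within 09:00–17:00: 09:15–09:30, 10:45–11:00, 12:30–14:15, 14:45–17:00.
Isla ∩ Ximena: 14:45–17:00.
Isla ∩ Ximena ∩ Mina: 15:00–16:45.
Windows ≥ 30 min: 15:00–16:45.
Earliest such window starts at 15:00.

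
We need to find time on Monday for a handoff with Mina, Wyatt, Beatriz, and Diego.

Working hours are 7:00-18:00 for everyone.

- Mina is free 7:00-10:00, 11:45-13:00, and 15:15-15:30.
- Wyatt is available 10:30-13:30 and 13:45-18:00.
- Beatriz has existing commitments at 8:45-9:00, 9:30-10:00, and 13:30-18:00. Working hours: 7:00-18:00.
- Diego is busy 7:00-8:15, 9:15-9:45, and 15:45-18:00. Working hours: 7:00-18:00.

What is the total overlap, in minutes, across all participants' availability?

75 minutes

Beatriz free within 07:00–18:00: 07:00–08:45, 09:00–09:30, 10:00–13:30.
Diego free within 07:00–18:00: 08:15–09:15, 09:45–15:45.
Mina ∩ Wyatt: 11:45–13:00, 15:15–15:30.
Mina ∩ Wyatt ∩ Beatriz: 11:45–13:00.
Mina ∩ Wyatt ∩ Beatriz ∩ Diego: 11:45–13:00.
Total common minutes: 75.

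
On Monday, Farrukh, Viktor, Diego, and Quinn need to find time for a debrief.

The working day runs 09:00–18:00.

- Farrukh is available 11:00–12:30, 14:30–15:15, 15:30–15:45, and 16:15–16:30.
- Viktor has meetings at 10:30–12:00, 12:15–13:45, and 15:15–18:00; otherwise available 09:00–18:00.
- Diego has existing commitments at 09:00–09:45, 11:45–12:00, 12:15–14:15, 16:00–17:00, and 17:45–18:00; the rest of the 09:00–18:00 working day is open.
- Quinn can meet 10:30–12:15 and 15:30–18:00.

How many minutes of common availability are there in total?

15 minutes

Viktor free within 09:00–18:00: 09:00–10:30, 12:00–12:15, 13:45–15:15.
Diego free within 09:00–18:00: 09:45–11:45, 12:00–12:15, 14:15–16:00, 17:00–17:45.
Farrukh ∩ Viktor: 12:00–12:15, 14:30–15:15.
Farrukh ∩ Viktor ∩ Diego: 12:00–12:15, 14:30–15:15.
Farrukh ∩ Viktor ∩ Diego ∩ Quinn: 12:00–12:15.
Total common minutes: 15.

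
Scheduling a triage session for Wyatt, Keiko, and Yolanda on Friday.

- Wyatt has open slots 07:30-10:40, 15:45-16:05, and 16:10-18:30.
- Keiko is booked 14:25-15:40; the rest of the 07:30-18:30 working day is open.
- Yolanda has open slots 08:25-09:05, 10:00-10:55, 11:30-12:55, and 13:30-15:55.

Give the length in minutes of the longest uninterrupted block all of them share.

40 minutes

Keiko free within 07:30–18:30: 07:30–14:25, 15:40–18:30.
Wyatt ∩ Keiko: 07:30–10:40, 15:45–16:05, 16:10–18:30.
Wyatt ∩ Keiko ∩ Yolanda: 08:25–09:05, 10:00–10:40, 15:45–15:55.
Common window lengths: 40, 40, 10 min; longest is 40.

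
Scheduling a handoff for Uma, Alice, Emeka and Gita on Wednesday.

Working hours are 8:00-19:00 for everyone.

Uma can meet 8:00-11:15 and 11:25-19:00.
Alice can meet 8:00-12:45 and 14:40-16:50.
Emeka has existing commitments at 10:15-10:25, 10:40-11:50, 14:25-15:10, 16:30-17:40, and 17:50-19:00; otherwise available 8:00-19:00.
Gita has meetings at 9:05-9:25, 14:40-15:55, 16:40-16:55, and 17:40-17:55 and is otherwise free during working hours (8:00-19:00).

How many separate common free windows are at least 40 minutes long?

Emeka free within 08:00–19:00: 08:00–10:15, 10:25–10:40, 11:50–14:25, 15:10–16:30, 17:40–17:50.
Gita free within 08:00–19:00: 08:00–09:05, 09:25–14:40, 15:55–16:40, 16:55–17:40, 17:55–19:00.
Uma ∩ Alice: 08:00–11:15, 11:25–12:45, 14:40–16:50.
Uma ∩ Alice ∩ Emeka: 08:00–10:15, 10:25–10:40, 11:50–12:45, 15:10–16:30.
Uma ∩ Alice ∩ Emeka ∩ Gita: 08:00–09:05, 09:25–10:15, 10:25–10:40, 11:50–12:45, 15:55–16:30.
Windows ≥ 40 min: 08:00–09:05, 09:25–10:15, 11:50–12:45.
That's 3 windows.

3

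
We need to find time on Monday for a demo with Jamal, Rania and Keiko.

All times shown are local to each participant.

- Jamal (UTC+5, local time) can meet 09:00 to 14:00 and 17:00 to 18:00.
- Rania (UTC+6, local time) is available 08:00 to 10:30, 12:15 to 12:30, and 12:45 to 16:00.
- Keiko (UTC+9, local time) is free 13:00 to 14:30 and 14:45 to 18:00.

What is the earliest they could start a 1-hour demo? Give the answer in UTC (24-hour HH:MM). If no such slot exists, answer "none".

06:45

Jamal → UTC: 04:00–09:00, 12:00–13:00.
Rania → UTC: 02:00–04:30, 06:15–06:30, 06:45–10:00.
Keiko → UTC: 04:00–05:30, 05:45–09:00.
Jamal ∩ Rania: 04:00–04:30, 06:15–06:30, 06:45–09:00.
Jamal ∩ Rania ∩ Keiko: 04:00–04:30, 06:15–06:30, 06:45–09:00.
Windows ≥ 60 min: 06:45–09:00.
Earliest such window starts at 06:45.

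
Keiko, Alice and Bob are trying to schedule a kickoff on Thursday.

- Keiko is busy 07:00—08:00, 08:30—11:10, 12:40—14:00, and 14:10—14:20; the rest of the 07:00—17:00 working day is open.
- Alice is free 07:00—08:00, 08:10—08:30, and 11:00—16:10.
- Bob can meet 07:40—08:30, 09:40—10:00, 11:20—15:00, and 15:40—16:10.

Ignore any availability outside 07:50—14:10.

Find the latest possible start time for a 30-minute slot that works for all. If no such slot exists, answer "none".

12:10

Keiko free within 07:00–17:00: 08:00–08:30, 11:10–12:40, 14:00–14:10, 14:20–17:00.
Keiko ∩ Alice: 08:10–08:30, 11:10–12:40, 14:00–14:10, 14:20–16:10.
Keiko ∩ Alice ∩ Bob: 08:10–08:30, 11:20–12:40, 14:00–14:10, 14:20–15:00, 15:40–16:10.
Restricted to 07:50–14:10: 08:10–08:30, 11:20–12:40, 14:00–14:10.
Windows ≥ 30 min: 11:20–12:40.
Latest start in the last window 11:20–12:40 is 12:40 − 30 min = 12:10.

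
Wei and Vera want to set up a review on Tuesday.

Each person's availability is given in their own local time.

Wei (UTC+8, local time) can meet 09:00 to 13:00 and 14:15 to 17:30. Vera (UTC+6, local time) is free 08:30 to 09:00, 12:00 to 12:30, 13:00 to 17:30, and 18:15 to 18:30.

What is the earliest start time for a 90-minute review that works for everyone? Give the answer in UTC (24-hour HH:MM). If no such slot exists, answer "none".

Wei → UTC: 01:00–05:00, 06:15–09:30.
Vera → UTC: 02:30–03:00, 06:00–06:30, 07:00–11:30, 12:15–12:30.
Wei ∩ Vera: 02:30–03:00, 06:15–06:30, 07:00–09:30.
Windows ≥ 90 min: 07:00–09:30.
Earliest such window starts at 07:00.

07:00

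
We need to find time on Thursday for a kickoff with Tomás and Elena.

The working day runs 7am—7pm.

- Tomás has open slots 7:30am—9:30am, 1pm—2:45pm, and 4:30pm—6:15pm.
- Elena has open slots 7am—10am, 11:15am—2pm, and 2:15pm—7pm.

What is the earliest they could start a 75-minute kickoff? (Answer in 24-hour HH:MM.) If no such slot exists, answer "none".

Tomás ∩ Elena: 07:30–09:30, 13:00–14:00, 14:15–14:45, 16:30–18:15.
Windows ≥ 75 min: 07:30–09:30, 16:30–18:15.
Earliest such window starts at 07:30.

07:30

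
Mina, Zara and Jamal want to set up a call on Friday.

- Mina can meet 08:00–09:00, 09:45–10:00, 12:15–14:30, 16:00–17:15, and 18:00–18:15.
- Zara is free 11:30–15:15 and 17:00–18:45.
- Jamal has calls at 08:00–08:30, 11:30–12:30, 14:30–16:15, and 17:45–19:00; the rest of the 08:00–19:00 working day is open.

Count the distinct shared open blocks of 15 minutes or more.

2

Jamal free within 08:00–19:00: 08:30–11:30, 12:30–14:30, 16:15–17:45.
Mina ∩ Zara: 12:15–14:30, 17:00–17:15, 18:00–18:15.
Mina ∩ Zara ∩ Jamal: 12:30–14:30, 17:00–17:15.
Windows ≥ 15 min: 12:30–14:30, 17:00–17:15.
That's 2 windows.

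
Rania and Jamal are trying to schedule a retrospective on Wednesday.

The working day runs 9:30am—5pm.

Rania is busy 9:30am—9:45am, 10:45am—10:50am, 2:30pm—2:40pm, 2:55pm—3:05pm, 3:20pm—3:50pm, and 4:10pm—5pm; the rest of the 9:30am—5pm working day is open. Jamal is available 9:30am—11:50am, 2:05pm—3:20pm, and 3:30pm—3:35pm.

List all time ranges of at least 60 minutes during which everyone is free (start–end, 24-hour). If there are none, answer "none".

09:45–10:45, 10:50–11:50

Rania free within 09:30–17:00: 09:45–10:45, 10:50–14:30, 14:40–14:55, 15:05–15:20, 15:50–16:10.
Rania ∩ Jamal: 09:45–10:45, 10:50–11:50, 14:05–14:30, 14:40–14:55, 15:05–15:20.
Windows ≥ 60 min: 09:45–10:45, 10:50–11:50.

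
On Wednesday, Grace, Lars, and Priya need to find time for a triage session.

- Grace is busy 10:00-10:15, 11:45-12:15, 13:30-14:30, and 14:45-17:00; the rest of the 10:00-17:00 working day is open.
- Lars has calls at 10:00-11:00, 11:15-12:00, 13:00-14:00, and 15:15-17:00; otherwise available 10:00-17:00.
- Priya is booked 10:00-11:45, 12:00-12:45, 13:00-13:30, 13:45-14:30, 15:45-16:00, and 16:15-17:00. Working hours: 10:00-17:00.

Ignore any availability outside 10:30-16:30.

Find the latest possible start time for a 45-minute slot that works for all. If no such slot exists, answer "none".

none

Grace free within 10:00–17:00: 10:15–11:45, 12:15–13:30, 14:30–14:45.
Lars free within 10:00–17:00: 11:00–11:15, 12:00–13:00, 14:00–15:15.
Priya free within 10:00–17:00: 11:45–12:00, 12:45–13:00, 13:30–13:45, 14:30–15:45, 16:00–16:15.
Grace ∩ Lars: 11:00–11:15, 12:15–13:00, 14:30–14:45.
Grace ∩ Lars ∩ Priya: 12:45–13:00, 14:30–14:45.
Restricted to 10:30–16:30: 12:45–13:00, 14:30–14:45.
Windows ≥ 45 min: (none).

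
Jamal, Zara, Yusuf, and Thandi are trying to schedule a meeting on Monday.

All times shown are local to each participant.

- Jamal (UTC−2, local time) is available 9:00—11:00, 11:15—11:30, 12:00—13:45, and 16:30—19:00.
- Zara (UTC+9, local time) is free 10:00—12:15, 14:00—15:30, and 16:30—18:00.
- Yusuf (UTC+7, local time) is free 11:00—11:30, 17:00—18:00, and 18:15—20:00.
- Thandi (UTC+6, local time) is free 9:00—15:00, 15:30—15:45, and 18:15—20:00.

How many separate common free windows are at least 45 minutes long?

Jamal → UTC: 11:00–13:00, 13:15–13:30, 14:00–15:45, 18:30–21:00.
Zara → UTC: 01:00–03:15, 05:00–06:30, 07:30–09:00.
Yusuf → UTC: 04:00–04:30, 10:00–11:00, 11:15–13:00.
Thandi → UTC: 03:00–09:00, 09:30–09:45, 12:15–14:00.
Jamal ∩ Zara: (none).
Jamal ∩ Zara ∩ Yusuf: (none).
Jamal ∩ Zara ∩ Yusuf ∩ Thandi: (none).
Windows ≥ 45 min: (none).
That's 0 windows.

0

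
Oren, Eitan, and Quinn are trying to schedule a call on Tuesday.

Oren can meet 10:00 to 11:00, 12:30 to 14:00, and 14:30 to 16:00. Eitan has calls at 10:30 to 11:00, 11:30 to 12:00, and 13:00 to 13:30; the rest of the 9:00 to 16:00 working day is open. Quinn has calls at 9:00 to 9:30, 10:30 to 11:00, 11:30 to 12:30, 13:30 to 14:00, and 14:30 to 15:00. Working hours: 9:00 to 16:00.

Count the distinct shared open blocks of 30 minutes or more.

3

Eitan free within 09:00–16:00: 09:00–10:30, 11:00–11:30, 12:00–13:00, 13:30–16:00.
Quinn free within 09:00–16:00: 09:30–10:30, 11:00–11:30, 12:30–13:30, 14:00–14:30, 15:00–16:00.
Oren ∩ Eitan: 10:00–10:30, 12:30–13:00, 13:30–14:00, 14:30–16:00.
Oren ∩ Eitan ∩ Quinn: 10:00–10:30, 12:30–13:00, 15:00–16:00.
Windows ≥ 30 min: 10:00–10:30, 12:30–13:00, 15:00–16:00.
That's 3 windows.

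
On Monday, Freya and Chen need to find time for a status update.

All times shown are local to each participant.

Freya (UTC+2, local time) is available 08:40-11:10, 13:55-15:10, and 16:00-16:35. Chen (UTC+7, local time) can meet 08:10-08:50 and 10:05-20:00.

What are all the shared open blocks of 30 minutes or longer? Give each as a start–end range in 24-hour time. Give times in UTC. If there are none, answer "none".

Freya → UTC: 06:40–09:10, 11:55–13:10, 14:00–14:35.
Chen → UTC: 01:10–01:50, 03:05–13:00.
Freya ∩ Chen: 06:40–09:10, 11:55–13:00.
Windows ≥ 30 min: 06:40–09:10, 11:55–13:00.

06:40–09:10, 11:55–13:00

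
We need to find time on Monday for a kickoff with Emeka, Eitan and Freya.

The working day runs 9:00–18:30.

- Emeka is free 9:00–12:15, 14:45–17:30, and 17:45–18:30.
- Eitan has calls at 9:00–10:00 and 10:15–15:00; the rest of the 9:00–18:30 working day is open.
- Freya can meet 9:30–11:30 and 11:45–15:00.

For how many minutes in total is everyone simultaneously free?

15 minutes

Eitan free within 09:00–18:30: 10:00–10:15, 15:00–18:30.
Emeka ∩ Eitan: 10:00–10:15, 15:00–17:30, 17:45–18:30.
Emeka ∩ Eitan ∩ Freya: 10:00–10:15.
Total common minutes: 15.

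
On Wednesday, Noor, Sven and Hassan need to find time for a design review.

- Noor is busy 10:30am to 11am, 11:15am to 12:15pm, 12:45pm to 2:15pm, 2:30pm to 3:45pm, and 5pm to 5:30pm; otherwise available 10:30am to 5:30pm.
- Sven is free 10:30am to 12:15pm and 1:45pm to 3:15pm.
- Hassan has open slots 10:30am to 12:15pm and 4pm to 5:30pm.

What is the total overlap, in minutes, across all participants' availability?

Noor free within 10:30–17:30: 11:00–11:15, 12:15–12:45, 14:15–14:30, 15:45–17:00.
Noor ∩ Sven: 11:00–11:15, 14:15–14:30.
Noor ∩ Sven ∩ Hassan: 11:00–11:15.
Total common minutes: 15.

15 minutes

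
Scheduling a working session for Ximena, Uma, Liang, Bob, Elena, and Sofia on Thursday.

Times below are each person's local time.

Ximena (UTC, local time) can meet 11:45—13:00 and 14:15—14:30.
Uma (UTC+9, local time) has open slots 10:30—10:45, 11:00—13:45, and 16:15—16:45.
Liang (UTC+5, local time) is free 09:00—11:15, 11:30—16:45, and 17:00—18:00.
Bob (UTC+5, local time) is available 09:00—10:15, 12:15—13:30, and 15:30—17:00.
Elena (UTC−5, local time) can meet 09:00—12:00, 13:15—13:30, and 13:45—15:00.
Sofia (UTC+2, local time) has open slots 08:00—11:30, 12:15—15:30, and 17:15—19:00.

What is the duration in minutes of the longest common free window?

Ximena → UTC: 11:45–13:00, 14:15–14:30.
Uma → UTC: 01:30–01:45, 02:00–04:45, 07:15–07:45.
Liang → UTC: 04:00–06:15, 06:30–11:45, 12:00–13:00.
Bob → UTC: 04:00–05:15, 07:15–08:30, 10:30–12:00.
Elena → UTC: 14:00–17:00, 18:15–18:30, 18:45–20:00.
Sofia → UTC: 06:00–09:30, 10:15–13:30, 15:15–17:00.
Ximena ∩ Uma: (none).
Ximena ∩ Uma ∩ Liang: (none).
Ximena ∩ Uma ∩ Liang ∩ Bob: (none).
Ximena ∩ Uma ∩ Liang ∩ Bob ∩ Elena: (none).
Ximena ∩ Uma ∩ Liang ∩ Bob ∩ Elena ∩ Sofia: (none).
No common window.

0 minutes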